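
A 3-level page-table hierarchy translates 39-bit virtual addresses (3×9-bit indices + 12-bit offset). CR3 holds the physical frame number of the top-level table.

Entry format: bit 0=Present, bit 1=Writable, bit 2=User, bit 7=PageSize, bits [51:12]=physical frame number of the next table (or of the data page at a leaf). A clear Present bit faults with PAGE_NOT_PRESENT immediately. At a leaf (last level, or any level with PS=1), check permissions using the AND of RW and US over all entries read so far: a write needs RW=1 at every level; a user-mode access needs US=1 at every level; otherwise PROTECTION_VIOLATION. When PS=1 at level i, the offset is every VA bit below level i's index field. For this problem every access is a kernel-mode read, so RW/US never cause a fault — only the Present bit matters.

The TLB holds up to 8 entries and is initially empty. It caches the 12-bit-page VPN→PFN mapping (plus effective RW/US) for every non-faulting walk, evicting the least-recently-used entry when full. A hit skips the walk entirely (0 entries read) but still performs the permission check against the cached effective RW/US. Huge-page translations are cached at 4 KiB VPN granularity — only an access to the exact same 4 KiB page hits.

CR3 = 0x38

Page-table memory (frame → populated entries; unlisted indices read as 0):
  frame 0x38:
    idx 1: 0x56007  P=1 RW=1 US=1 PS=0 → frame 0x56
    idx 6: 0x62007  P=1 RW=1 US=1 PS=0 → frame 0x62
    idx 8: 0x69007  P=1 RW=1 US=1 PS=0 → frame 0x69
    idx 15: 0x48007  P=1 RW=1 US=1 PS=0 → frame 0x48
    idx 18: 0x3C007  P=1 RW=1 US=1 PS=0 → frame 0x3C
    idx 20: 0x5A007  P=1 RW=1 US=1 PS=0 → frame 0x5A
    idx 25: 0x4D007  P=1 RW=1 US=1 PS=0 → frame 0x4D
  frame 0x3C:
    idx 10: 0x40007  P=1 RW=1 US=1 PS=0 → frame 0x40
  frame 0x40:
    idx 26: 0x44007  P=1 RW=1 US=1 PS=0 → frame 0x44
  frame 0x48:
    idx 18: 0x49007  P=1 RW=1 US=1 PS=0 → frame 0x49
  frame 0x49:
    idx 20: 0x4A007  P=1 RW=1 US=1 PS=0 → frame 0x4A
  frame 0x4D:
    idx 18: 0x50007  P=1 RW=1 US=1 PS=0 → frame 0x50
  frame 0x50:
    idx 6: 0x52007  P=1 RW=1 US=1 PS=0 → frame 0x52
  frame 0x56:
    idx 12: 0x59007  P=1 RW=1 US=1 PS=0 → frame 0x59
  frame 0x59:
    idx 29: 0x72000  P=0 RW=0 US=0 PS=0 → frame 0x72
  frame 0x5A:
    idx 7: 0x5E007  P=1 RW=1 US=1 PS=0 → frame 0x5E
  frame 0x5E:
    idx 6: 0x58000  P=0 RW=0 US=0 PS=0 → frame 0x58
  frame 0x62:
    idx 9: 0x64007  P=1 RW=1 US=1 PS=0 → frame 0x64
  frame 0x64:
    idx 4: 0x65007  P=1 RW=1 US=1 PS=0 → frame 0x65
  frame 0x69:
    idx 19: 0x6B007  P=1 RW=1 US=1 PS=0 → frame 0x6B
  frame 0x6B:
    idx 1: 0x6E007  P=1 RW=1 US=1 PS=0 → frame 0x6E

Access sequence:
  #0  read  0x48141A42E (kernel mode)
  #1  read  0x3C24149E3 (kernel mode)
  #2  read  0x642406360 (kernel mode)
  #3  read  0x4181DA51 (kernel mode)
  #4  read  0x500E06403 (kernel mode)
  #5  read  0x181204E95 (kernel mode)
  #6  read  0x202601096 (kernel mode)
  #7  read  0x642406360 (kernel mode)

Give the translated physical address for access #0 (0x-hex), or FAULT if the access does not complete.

Trace:
#0 VA=0x48141A42E (r,kernel):
  L0 @0x38[18] → 0x3C007  P=1,RW=1,US=1,PS=0
  L1 @0x3C[10] → 0x40007  P=1,RW=1,US=1,PS=0
  L2 @0x40[26] → 0x44007  P=1,RW=1,US=1,PS=0
  ⇒ phys 0x4442E  [3 reads]
#1 VA=0x3C24149E3 (r,kernel):
  L0 @0x38[15] → 0x48007  P=1,RW=1,US=1,PS=0
  L1 @0x48[18] → 0x49007  P=1,RW=1,US=1,PS=0
  L2 @0x49[20] → 0x4A007  P=1,RW=1,US=1,PS=0
  ⇒ phys 0x4A9E3  [3 reads]
#2 VA=0x642406360 (r,kernel):
  L0 @0x38[25] → 0x4D007  P=1,RW=1,US=1,PS=0
  L1 @0x4D[18] → 0x50007  P=1,RW=1,US=1,PS=0
  L2 @0x50[6] → 0x52007  P=1,RW=1,US=1,PS=0
  ⇒ phys 0x52360  [3 reads]
#3 VA=0x4181DA51 (r,kernel):
  L0 @0x38[1] → 0x56007  P=1,RW=1,US=1,PS=0
  L1 @0x56[12] → 0x59007  P=1,RW=1,US=1,PS=0
  L2 @0x59[29] → 0x72000  P=0,RW=0,US=0,PS=0
  ⇒ fault: PAGE_NOT_PRESENT  — 3 lookups
#4 VA=0x500E06403 (r,kernel):
  L0 @0x38[20] → 0x5A007  P=1,RW=1,US=1,PS=0
  L1 @0x5A[7] → 0x5E007  P=1,RW=1,US=1,PS=0
  L2 @0x5E[6] → 0x58000  P=0,RW=0,US=0,PS=0
  ⇒ fault: PAGE_NOT_PRESENT  — 3 lookups
#5 VA=0x181204E95 (r,kernel):
  L0 @0x38[6] → 0x62007  P=1,RW=1,US=1,PS=0
  L1 @0x62[9] → 0x64007  P=1,RW=1,US=1,PS=0
  L2 @0x64[4] → 0x65007  P=1,RW=1,US=1,PS=0
  ⇒ phys 0x65E95  [3 reads]
#6 VA=0x202601096 (r,kernel):
  L0 @0x38[8] → 0x69007  P=1,RW=1,US=1,PS=0
  L1 @0x69[19] → 0x6B007  P=1,RW=1,US=1,PS=0
  L2 @0x6B[1] → 0x6E007  P=1,RW=1,US=1,PS=0
  ⇒ phys 0x6E096  [3 reads]
#7 VA=0x642406360 (r,kernel):
  TLB hit vpn=0x642406 → PA=0x52360

Access #0 PA: 0x4442E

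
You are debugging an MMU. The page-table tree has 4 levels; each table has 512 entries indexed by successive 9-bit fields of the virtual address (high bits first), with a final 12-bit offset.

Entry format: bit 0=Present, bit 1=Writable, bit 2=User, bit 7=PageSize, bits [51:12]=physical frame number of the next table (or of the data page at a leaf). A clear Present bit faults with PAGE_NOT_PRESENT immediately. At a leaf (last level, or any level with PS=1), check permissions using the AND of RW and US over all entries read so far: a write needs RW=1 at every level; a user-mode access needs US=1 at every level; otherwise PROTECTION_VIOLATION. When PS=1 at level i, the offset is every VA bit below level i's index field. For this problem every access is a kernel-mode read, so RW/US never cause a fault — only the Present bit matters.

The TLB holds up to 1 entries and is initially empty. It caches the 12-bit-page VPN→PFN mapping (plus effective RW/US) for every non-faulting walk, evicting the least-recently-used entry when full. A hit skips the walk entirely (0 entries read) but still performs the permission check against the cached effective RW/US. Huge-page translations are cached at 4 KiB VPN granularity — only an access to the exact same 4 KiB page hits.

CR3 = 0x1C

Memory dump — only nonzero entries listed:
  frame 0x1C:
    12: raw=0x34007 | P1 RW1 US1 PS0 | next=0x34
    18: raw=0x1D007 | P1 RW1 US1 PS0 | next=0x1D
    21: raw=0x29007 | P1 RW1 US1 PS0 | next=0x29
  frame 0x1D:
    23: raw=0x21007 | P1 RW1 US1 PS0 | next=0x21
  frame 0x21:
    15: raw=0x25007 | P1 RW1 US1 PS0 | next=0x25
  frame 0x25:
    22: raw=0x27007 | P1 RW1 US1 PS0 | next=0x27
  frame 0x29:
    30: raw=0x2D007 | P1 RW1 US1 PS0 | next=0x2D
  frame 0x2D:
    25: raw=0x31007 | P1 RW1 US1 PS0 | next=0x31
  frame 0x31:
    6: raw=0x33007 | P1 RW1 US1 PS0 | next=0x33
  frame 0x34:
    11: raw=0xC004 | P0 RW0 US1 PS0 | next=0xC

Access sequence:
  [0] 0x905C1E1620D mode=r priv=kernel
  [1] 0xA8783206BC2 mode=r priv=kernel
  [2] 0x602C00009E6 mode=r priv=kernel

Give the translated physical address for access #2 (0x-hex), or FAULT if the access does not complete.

Per-access translation:
#0 VA=0x905C1E1620D (r,kernel):
  L0 @0x1C[18] → 0x1D007  P=1,RW=1,US=1,PS=0
  L1 @0x1D[23] → 0x21007  P=1,RW=1,US=1,PS=0
  L2 @0x21[15] → 0x25007  P=1,RW=1,US=1,PS=0
  L3 @0x25[22] → 0x27007  P=1,RW=1,US=1,PS=0
  → PA=0x2720D  (4 entries read)
#1 VA=0xA8783206BC2 (r,kernel):
  L0 @0x1C[21] → 0x29007  P=1,RW=1,US=1,PS=0
  L1 @0x29[30] → 0x2D007  P=1,RW=1,US=1,PS=0
  L2 @0x2D[25] → 0x31007  P=1,RW=1,US=1,PS=0
  L3 @0x31[6] → 0x33007  P=1,RW=1,US=1,PS=0
  → PA=0x33BC2  (4 entries read)
#2 VA=0x602C00009E6 (r,kernel):
  L0 @0x1C[12] → 0x34007  P=1,RW=1,US=1,PS=0
  L1 @0x34[11] → 0xC004  P=0,RW=0,US=1,PS=0
  → PAGE_NOT_PRESENT  (2 entries read)

Access #2 PA: FAULT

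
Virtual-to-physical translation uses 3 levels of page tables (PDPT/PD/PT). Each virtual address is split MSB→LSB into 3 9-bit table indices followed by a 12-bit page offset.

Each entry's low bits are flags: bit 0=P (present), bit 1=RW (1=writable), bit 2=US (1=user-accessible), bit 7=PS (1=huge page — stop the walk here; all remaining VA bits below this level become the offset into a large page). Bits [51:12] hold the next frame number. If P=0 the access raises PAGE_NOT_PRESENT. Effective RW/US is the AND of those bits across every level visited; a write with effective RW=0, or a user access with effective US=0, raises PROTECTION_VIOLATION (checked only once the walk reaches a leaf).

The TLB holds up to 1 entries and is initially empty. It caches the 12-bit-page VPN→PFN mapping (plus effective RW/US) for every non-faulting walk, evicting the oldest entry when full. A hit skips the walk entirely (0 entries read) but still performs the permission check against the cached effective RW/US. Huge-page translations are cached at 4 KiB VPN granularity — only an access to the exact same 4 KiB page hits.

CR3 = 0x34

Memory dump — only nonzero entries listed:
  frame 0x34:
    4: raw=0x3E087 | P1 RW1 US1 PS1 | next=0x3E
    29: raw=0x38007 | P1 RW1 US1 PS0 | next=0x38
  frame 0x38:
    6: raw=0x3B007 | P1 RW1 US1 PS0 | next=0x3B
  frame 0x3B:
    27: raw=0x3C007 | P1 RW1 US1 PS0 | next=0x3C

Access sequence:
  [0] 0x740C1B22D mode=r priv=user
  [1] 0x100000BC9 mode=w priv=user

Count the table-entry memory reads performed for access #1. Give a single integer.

Trace:
#0 VA=0x740C1B22D (r,user):
  [0] read 0x34 idx=29: raw=0x38007 flags P=1 W=1 U=1 S=0
  [1] read 0x38 idx=6: raw=0x3B007 flags P=1 W=1 U=1 S=0
  [2] read 0x3B idx=27: raw=0x3C007 flags P=1 W=1 U=1 S=0
  ✓ 0x3C22D  — 3 lookups
#1 VA=0x100000BC9 (w,user):
  [0] read 0x34 idx=4: raw=0x3E087 flags P=1 W=1 U=1 S=1
  ✓ 0x3EBC9 (huge @L0)  — 1 lookups

Entries read for #1: 1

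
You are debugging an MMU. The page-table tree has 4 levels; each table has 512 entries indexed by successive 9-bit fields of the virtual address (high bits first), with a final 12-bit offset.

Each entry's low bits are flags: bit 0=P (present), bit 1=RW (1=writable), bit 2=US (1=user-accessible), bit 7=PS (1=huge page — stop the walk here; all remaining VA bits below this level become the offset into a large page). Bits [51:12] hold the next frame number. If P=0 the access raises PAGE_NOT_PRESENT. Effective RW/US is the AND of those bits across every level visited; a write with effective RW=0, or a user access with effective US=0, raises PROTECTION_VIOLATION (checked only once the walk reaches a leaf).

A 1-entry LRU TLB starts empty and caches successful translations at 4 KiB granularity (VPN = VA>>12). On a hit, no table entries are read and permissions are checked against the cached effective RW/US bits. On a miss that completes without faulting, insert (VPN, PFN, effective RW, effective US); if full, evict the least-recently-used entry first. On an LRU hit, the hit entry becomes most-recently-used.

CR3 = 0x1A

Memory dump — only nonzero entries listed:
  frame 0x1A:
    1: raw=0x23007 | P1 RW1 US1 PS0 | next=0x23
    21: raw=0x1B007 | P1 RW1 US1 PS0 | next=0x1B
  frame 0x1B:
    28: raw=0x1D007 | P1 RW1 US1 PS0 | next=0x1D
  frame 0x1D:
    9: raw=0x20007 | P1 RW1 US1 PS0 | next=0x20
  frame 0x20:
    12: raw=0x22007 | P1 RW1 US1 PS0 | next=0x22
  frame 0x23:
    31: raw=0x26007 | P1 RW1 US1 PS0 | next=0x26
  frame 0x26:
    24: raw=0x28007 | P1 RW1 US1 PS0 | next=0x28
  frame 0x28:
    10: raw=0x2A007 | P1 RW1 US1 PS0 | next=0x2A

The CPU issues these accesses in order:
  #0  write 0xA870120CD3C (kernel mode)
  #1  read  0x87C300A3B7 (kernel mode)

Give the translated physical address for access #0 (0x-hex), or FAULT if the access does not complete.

Walk each access:
#0 VA=0xA870120CD3C (w,kernel):
  lvl0: tbl 0x1A, slot 21 ⇒ 0x1B007 (P1/RW1/US1/PS0)
  lvl1: tbl 0x1B, slot 28 ⇒ 0x1D007 (P1/RW1/US1/PS0)
  lvl2: tbl 0x1D, slot 9 ⇒ 0x20007 (P1/RW1/US1/PS0)
  lvl3: tbl 0x20, slot 12 ⇒ 0x22007 (P1/RW1/US1/PS0)
  → PA=0x22D3C  (4 entries read)
#1 VA=0x87C300A3B7 (r,kernel):
  lvl0: tbl 0x1A, slot 1 ⇒ 0x23007 (P1/RW1/US1/PS0)
  lvl1: tbl 0x23, slot 31 ⇒ 0x26007 (P1/RW1/US1/PS0)
  lvl2: tbl 0x26, slot 24 ⇒ 0x28007 (P1/RW1/US1/PS0)
  lvl3: tbl 0x28, slot 10 ⇒ 0x2A007 (P1/RW1/US1/PS0)
  → PA=0x2A3B7  (4 entries read)

Access #0 PA: 0x22D3C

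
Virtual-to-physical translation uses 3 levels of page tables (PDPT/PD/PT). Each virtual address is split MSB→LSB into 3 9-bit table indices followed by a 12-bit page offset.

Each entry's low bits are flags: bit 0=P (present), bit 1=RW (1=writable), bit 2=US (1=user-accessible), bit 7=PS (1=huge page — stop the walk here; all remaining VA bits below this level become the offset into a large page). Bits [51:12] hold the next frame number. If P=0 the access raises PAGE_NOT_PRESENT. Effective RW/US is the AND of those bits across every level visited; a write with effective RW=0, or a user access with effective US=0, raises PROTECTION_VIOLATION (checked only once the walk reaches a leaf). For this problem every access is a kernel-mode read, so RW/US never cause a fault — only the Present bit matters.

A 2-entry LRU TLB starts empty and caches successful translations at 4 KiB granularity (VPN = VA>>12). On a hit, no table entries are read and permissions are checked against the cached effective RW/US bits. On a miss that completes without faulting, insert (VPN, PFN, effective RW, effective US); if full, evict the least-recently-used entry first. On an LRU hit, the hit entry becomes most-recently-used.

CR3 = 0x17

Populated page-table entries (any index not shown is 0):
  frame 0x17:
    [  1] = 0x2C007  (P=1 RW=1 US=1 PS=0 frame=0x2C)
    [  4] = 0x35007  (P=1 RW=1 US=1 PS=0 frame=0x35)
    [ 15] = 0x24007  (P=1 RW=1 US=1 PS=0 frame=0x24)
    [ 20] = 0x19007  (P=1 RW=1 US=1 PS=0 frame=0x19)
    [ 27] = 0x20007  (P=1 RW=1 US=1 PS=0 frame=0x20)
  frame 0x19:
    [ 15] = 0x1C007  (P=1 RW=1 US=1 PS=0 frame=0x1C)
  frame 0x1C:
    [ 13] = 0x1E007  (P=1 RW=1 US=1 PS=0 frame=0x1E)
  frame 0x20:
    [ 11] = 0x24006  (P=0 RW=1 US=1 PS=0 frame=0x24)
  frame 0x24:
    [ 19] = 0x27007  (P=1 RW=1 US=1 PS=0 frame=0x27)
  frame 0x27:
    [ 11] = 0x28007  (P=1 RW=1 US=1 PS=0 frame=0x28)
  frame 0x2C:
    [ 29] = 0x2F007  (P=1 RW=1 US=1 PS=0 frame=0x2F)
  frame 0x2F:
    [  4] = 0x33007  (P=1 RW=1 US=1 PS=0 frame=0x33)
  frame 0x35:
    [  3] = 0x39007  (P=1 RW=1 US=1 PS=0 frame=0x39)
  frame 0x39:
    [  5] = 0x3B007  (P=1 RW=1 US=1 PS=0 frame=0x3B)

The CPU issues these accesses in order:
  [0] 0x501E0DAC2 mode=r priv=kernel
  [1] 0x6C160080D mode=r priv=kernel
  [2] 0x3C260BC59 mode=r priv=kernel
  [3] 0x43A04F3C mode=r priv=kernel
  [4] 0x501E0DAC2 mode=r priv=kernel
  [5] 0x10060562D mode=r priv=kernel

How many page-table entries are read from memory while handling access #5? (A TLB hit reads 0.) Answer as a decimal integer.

Trace:
#0 VA=0x501E0DAC2 (r,kernel):
  [0] read 0x17 idx=20: raw=0x19007 flags P=1 W=1 U=1 S=0
  [1] read 0x19 idx=15: raw=0x1C007 flags P=1 W=1 U=1 S=0
  [2] read 0x1C idx=13: raw=0x1E007 flags P=1 W=1 U=1 S=0
  → PA=0x1EAC2  (3 entries read)
#1 VA=0x6C160080D (r,kernel):
  [0] read 0x17 idx=27: raw=0x20007 flags P=1 W=1 U=1 S=0
  [1] read 0x20 idx=11: raw=0x24006 flags P=0 W=1 U=1 S=0
  → PAGE_NOT_PRESENT  (2 entries read)
#2 VA=0x3C260BC59 (r,kernel):
  [0] read 0x17 idx=15: raw=0x24007 flags P=1 W=1 U=1 S=0
  [1] read 0x24 idx=19: raw=0x27007 flags P=1 W=1 U=1 S=0
  [2] read 0x27 idx=11: raw=0x28007 flags P=1 W=1 U=1 S=0
  → PA=0x28C59  (3 entries read)
#3 VA=0x43A04F3C (r,kernel):
  [0] read 0x17 idx=1: raw=0x2C007 flags P=1 W=1 U=1 S=0
  [1] read 0x2C idx=29: raw=0x2F007 flags P=1 W=1 U=1 S=0
  [2] read 0x2F idx=4: raw=0x33007 flags P=1 W=1 U=1 S=0
  → PA=0x33F3C  (3 entries read)
#4 VA=0x501E0DAC2 (r,kernel):
  [0] read 0x17 idx=20: raw=0x19007 flags P=1 W=1 U=1 S=0
  [1] read 0x19 idx=15: raw=0x1C007 flags P=1 W=1 U=1 S=0
  [2] read 0x1C idx=13: raw=0x1E007 flags P=1 W=1 U=1 S=0
  → PA=0x1EAC2  (3 entries read)
#5 VA=0x10060562D (r,kernel):
  [0] read 0x17 idx=4: raw=0x35007 flags P=1 W=1 U=1 S=0
  [1] read 0x35 idx=3: raw=0x39007 flags P=1 W=1 U=1 S=0
  [2] read 0x39 idx=5: raw=0x3B007 flags P=1 W=1 U=1 S=0
  → PA=0x3B62D  (3 entries read)

Entries read for #5: 3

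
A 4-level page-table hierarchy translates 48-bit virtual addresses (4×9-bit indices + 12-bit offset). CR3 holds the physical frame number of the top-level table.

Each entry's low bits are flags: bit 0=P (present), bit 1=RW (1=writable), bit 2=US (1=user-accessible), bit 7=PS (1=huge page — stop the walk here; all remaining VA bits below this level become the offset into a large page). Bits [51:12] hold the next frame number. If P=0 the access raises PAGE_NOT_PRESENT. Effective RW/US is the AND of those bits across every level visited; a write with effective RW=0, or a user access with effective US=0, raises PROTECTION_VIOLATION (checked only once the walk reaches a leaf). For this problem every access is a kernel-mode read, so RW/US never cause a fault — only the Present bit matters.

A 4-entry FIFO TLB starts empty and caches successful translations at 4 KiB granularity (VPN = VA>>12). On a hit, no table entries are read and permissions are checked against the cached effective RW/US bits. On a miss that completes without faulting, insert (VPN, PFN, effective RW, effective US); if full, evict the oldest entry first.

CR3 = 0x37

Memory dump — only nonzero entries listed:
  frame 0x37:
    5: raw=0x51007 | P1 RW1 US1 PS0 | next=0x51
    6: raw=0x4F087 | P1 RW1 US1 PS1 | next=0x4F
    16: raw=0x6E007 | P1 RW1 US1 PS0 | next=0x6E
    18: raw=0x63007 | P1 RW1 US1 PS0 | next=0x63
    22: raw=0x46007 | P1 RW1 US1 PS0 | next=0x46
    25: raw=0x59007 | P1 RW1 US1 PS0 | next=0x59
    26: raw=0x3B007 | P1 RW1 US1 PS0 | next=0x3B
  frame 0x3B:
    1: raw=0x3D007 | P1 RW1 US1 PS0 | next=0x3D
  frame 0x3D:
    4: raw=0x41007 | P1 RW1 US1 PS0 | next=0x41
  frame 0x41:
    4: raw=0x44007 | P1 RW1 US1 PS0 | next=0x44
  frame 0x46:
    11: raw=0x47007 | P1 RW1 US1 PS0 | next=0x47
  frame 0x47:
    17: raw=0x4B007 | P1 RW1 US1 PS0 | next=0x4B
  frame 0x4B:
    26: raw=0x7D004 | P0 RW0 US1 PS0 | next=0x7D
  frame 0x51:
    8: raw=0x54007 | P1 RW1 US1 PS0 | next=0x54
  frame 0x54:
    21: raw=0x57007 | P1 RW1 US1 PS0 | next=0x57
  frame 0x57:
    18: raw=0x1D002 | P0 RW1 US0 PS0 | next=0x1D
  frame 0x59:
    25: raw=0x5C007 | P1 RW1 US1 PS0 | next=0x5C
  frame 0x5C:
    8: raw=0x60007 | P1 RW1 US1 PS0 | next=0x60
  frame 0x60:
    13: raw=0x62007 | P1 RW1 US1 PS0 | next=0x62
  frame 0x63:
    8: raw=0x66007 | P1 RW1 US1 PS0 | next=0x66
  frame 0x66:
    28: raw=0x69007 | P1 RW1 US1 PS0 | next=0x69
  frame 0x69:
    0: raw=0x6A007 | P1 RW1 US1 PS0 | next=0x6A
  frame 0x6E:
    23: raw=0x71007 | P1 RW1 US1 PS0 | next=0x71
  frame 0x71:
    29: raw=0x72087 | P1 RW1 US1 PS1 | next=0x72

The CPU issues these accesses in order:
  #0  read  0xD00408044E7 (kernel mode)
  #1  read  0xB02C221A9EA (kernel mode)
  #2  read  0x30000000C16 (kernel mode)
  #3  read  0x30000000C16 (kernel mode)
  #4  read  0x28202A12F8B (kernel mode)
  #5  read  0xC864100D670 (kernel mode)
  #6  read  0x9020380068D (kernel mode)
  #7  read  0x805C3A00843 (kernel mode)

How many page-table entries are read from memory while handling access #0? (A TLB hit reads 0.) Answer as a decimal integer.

Per-access translation:
#0 VA=0xD00408044E7 (r,kernel):
  L0: frame=0x37 idx=26 entry=0x3B007 [P=1 RW=1 US=1 PS=0]
  L1: frame=0x3B idx=1 entry=0x3D007 [P=1 RW=1 US=1 PS=0]
  L2: frame=0x3D idx=4 entry=0x41007 [P=1 RW=1 US=1 PS=0]
  L3: frame=0x41 idx=4 entry=0x44007 [P=1 RW=1 US=1 PS=0]
  ⇒ phys 0x444E7  [4 reads]
#1 VA=0xB02C221A9EA (r,kernel):
  L0: frame=0x37 idx=22 entry=0x46007 [P=1 RW=1 US=1 PS=0]
  L1: frame=0x46 idx=11 entry=0x47007 [P=1 RW=1 US=1 PS=0]
  L2: frame=0x47 idx=17 entry=0x4B007 [P=1 RW=1 US=1 PS=0]
  L3: frame=0x4B idx=26 entry=0x7D004 [P=0 RW=0 US=1 PS=0]
  ⇒ fault: PAGE_NOT_PRESENT  — 4 lookups
#2 VA=0x30000000C16 (r,kernel):
  L0: frame=0x37 idx=6 entry=0x4F087 [P=1 RW=1 US=1 PS=1]
  ⇒ phys 0x4FC16 (huge @L0)  [1 reads]
#3 VA=0x30000000C16 (r,kernel):
  TLB hit vpn=0x30000000 → PA=0x4FC16
#4 VA=0x28202A12F8B (r,kernel):
  L0: frame=0x37 idx=5 entry=0x51007 [P=1 RW=1 US=1 PS=0]
  L1: frame=0x51 idx=8 entry=0x54007 [P=1 RW=1 US=1 PS=0]
  L2: frame=0x54 idx=21 entry=0x57007 [P=1 RW=1 US=1 PS=0]
  L3: frame=0x57 idx=18 entry=0x1D002 [P=0 RW=1 US=0 PS=0]
  ⇒ fault: PAGE_NOT_PRESENT  — 4 lookups
#5 VA=0xC864100D670 (r,kernel):
  L0: frame=0x37 idx=25 entry=0x59007 [P=1 RW=1 US=1 PS=0]
  L1: frame=0x59 idx=25 entry=0x5C007 [P=1 RW=1 US=1 PS=0]
  L2: frame=0x5C idx=8 entry=0x60007 [P=1 RW=1 US=1 PS=0]
  L3: frame=0x60 idx=13 entry=0x62007 [P=1 RW=1 US=1 PS=0]
  ⇒ phys 0x62670  [4 reads]
#6 VA=0x9020380068D (r,kernel):
  L0: frame=0x37 idx=18 entry=0x63007 [P=1 RW=1 US=1 PS=0]
  L1: frame=0x63 idx=8 entry=0x66007 [P=1 RW=1 US=1 PS=0]
  L2: frame=0x66 idx=28 entry=0x69007 [P=1 RW=1 US=1 PS=0]
  L3: frame=0x69 idx=0 entry=0x6A007 [P=1 RW=1 US=1 PS=0]
  ⇒ phys 0x6A68D  [4 reads]
#7 VA=0x805C3A00843 (r,kernel):
  L0: frame=0x37 idx=16 entry=0x6E007 [P=1 RW=1 US=1 PS=0]
  L1: frame=0x6E idx=23 entry=0x71007 [P=1 RW=1 US=1 PS=0]
  L2: frame=0x71 idx=29 entry=0x72087 [P=1 RW=1 US=1 PS=1]
  ⇒ phys 0x72843 (huge @L2)  [3 reads]

Entries read for #0: 4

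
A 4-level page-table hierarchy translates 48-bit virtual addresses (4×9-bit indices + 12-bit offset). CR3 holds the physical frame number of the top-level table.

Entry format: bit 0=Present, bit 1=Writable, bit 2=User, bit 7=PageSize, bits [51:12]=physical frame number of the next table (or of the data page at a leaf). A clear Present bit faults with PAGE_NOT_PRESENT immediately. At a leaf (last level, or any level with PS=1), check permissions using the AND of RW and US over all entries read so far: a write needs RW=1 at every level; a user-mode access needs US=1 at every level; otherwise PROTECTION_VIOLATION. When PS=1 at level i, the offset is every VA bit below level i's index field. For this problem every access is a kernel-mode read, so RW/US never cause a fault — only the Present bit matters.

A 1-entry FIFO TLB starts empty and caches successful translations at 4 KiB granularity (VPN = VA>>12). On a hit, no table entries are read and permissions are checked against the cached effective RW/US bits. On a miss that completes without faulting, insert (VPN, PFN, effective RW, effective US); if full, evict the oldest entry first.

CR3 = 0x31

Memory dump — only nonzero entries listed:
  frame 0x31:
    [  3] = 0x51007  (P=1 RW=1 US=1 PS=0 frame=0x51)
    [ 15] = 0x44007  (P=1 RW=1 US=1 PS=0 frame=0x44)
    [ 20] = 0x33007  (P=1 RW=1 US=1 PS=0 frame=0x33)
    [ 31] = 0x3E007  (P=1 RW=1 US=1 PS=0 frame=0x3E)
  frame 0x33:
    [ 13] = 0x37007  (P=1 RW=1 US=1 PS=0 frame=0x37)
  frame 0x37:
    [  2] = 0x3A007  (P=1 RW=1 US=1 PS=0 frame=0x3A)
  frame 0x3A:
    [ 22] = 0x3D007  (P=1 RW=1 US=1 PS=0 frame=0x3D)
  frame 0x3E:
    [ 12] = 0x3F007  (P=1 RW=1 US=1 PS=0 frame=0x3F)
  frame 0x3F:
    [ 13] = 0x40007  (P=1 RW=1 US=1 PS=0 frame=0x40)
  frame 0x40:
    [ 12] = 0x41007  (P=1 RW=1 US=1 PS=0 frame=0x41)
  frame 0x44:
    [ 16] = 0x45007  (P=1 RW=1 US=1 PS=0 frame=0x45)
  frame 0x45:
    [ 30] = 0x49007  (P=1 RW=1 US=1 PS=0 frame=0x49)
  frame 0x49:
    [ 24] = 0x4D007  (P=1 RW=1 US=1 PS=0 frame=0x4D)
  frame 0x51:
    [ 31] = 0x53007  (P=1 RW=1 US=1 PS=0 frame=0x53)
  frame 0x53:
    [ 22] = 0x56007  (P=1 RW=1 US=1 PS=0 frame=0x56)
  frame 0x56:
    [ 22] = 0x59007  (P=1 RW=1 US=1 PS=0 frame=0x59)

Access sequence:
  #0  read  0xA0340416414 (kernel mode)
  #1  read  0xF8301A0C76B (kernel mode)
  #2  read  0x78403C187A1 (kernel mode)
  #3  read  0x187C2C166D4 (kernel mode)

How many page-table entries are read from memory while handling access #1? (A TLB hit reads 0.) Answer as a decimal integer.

Walk each access:
#0 VA=0xA0340416414 (r,kernel):
  L0: frame=0x31 idx=20 entry=0x33007 [P=1 RW=1 US=1 PS=0]
  L1: frame=0x33 idx=13 entry=0x37007 [P=1 RW=1 US=1 PS=0]
  L2: frame=0x37 idx=2 entry=0x3A007 [P=1 RW=1 US=1 PS=0]
  L3: frame=0x3A idx=22 entry=0x3D007 [P=1 RW=1 US=1 PS=0]
  → PA=0x3D414  (4 entries read)
#1 VA=0xF8301A0C76B (r,kernel):
  L0: frame=0x31 idx=31 entry=0x3E007 [P=1 RW=1 US=1 PS=0]
  L1: frame=0x3E idx=12 entry=0x3F007 [P=1 RW=1 US=1 PS=0]
  L2: frame=0x3F idx=13 entry=0x40007 [P=1 RW=1 US=1 PS=0]
  L3: frame=0x40 idx=12 entry=0x41007 [P=1 RW=1 US=1 PS=0]
  → PA=0x4176B  (4 entries read)
#2 VA=0x78403C187A1 (r,kernel):
  L0: frame=0x31 idx=15 entry=0x44007 [P=1 RW=1 US=1 PS=0]
  L1: frame=0x44 idx=16 entry=0x45007 [P=1 RW=1 US=1 PS=0]
  L2: frame=0x45 idx=30 entry=0x49007 [P=1 RW=1 US=1 PS=0]
  L3: frame=0x49 idx=24 entry=0x4D007 [P=1 RW=1 US=1 PS=0]
  → PA=0x4D7A1  (4 entries read)
#3 VA=0x187C2C166D4 (r,kernel):
  L0: frame=0x31 idx=3 entry=0x51007 [P=1 RW=1 US=1 PS=0]
  L1: frame=0x51 idx=31 entry=0x53007 [P=1 RW=1 US=1 PS=0]
  L2: frame=0x53 idx=22 entry=0x56007 [P=1 RW=1 US=1 PS=0]
  L3: frame=0x56 idx=22 entry=0x59007 [P=1 RW=1 US=1 PS=0]
  → PA=0x596D4  (4 entries read)

Entries read for #1: 4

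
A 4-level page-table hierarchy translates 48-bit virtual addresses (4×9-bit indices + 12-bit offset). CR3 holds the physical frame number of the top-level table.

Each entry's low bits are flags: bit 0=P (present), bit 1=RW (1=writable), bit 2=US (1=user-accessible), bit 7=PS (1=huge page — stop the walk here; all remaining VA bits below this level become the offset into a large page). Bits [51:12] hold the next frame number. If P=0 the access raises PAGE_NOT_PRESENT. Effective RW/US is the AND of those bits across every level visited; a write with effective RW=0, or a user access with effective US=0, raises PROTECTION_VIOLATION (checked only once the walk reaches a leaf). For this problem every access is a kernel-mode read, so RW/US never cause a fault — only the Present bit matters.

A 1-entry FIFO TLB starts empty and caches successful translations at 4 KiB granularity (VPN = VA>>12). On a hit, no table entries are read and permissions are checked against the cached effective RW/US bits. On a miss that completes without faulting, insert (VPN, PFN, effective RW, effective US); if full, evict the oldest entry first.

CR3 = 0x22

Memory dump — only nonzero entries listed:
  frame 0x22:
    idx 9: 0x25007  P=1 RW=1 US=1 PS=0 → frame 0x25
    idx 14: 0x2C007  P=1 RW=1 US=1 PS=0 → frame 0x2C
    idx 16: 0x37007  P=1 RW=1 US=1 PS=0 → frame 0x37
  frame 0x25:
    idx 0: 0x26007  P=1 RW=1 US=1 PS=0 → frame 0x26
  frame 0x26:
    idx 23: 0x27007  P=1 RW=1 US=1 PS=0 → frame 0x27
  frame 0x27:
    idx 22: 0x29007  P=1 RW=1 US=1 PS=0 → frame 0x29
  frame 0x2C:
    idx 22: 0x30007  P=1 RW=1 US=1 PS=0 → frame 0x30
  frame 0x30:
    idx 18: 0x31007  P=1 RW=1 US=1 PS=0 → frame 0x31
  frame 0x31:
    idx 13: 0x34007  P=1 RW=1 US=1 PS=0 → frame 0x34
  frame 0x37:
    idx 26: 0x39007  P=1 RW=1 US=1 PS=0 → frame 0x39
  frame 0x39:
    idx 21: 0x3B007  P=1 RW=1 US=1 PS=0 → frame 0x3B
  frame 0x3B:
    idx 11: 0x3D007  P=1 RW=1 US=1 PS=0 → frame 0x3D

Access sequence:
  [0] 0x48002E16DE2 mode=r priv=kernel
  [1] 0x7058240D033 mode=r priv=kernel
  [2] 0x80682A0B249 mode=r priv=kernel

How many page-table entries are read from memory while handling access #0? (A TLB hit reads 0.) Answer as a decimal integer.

Walk each access:
#0 VA=0x48002E16DE2 (r,kernel):
  L0 @0x22[9] → 0x25007  P=1,RW=1,US=1,PS=0
  L1 @0x25[0] → 0x26007  P=1,RW=1,US=1,PS=0
  L2 @0x26[23] → 0x27007  P=1,RW=1,US=1,PS=0
  L3 @0x27[22] → 0x29007  P=1,RW=1,US=1,PS=0
  ✓ 0x29DE2  — 4 lookups
#1 VA=0x7058240D033 (r,kernel):
  L0 @0x22[14] → 0x2C007  P=1,RW=1,US=1,PS=0
  L1 @0x2C[22] → 0x30007  P=1,RW=1,US=1,PS=0
  L2 @0x30[18] → 0x31007  P=1,RW=1,US=1,PS=0
  L3 @0x31[13] → 0x34007  P=1,RW=1,US=1,PS=0
  ✓ 0x34033  — 4 lookups
#2 VA=0x80682A0B249 (r,kernel):
  L0 @0x22[16] → 0x37007  P=1,RW=1,US=1,PS=0
  L1 @0x37[26] → 0x39007  P=1,RW=1,US=1,PS=0
  L2 @0x39[21] → 0x3B007  P=1,RW=1,US=1,PS=0
  L3 @0x3B[11] → 0x3D007  P=1,RW=1,US=1,PS=0
  ✓ 0x3D249  — 4 lookups

Entries read for #0: 4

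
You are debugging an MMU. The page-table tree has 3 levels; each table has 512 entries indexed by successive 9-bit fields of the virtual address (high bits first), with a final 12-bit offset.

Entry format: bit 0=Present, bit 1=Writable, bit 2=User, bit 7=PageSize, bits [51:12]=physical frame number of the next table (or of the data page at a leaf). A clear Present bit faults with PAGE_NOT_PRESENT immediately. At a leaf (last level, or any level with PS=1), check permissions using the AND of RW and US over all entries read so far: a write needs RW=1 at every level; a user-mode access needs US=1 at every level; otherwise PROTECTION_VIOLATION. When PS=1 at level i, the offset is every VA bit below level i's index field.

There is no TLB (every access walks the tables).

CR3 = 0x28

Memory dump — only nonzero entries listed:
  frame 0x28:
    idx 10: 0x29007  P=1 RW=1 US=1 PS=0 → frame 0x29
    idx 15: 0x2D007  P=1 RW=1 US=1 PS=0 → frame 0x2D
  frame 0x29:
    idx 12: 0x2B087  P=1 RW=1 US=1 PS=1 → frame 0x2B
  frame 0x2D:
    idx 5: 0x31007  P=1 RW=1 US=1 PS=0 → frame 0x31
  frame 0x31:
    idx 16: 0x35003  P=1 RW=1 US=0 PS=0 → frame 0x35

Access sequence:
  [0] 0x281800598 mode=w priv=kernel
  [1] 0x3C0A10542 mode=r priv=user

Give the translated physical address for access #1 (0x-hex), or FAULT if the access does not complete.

Per-access translation:
#0 VA=0x281800598 (w,kernel):
  L0: frame=0x28 idx=10 entry=0x29007 [P=1 RW=1 US=1 PS=0]
  L1: frame=0x29 idx=12 entry=0x2B087 [P=1 RW=1 US=1 PS=1]
  ⇒ phys 0x2B598 (huge @L1)  [2 reads]
#1 VA=0x3C0A10542 (r,user):
  L0: frame=0x28 idx=15 entry=0x2D007 [P=1 RW=1 US=1 PS=0]
  L1: frame=0x2D idx=5 entry=0x31007 [P=1 RW=1 US=1 PS=0]
  L2: frame=0x31 idx=16 entry=0x35003 [P=1 RW=1 US=0 PS=0]
  ✗ PROTECTION_VIOLATION  [3 reads]

Access #1 PA: FAULT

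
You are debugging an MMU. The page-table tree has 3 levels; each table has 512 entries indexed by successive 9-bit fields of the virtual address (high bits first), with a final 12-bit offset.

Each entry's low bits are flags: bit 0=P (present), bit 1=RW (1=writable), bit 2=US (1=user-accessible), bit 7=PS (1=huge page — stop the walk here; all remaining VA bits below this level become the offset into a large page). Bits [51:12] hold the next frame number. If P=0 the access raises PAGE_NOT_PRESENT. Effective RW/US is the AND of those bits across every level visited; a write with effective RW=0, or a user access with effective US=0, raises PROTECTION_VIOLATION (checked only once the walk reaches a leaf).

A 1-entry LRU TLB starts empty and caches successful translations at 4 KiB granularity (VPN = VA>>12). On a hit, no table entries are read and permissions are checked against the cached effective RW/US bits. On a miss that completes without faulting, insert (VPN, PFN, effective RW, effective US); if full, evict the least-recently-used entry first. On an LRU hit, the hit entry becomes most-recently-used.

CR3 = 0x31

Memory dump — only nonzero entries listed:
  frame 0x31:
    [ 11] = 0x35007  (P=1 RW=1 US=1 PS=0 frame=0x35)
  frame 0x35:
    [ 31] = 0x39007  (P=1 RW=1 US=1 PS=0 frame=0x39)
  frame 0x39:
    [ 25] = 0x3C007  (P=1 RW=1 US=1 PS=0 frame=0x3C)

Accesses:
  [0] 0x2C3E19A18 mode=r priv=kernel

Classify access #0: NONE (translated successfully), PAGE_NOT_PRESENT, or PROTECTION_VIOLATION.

Trace:
#0 VA=0x2C3E19A18 (r,kernel):
  lvl0: tbl 0x31, slot 11 ⇒ 0x35007 (P1/RW1/US1/PS0)
  lvl1: tbl 0x35, slot 31 ⇒ 0x39007 (P1/RW1/US1/PS0)
  lvl2: tbl 0x39, slot 25 ⇒ 0x3C007 (P1/RW1/US1/PS0)
  → PA=0x3CA18  (3 entries read)

Access #0 fault: NONE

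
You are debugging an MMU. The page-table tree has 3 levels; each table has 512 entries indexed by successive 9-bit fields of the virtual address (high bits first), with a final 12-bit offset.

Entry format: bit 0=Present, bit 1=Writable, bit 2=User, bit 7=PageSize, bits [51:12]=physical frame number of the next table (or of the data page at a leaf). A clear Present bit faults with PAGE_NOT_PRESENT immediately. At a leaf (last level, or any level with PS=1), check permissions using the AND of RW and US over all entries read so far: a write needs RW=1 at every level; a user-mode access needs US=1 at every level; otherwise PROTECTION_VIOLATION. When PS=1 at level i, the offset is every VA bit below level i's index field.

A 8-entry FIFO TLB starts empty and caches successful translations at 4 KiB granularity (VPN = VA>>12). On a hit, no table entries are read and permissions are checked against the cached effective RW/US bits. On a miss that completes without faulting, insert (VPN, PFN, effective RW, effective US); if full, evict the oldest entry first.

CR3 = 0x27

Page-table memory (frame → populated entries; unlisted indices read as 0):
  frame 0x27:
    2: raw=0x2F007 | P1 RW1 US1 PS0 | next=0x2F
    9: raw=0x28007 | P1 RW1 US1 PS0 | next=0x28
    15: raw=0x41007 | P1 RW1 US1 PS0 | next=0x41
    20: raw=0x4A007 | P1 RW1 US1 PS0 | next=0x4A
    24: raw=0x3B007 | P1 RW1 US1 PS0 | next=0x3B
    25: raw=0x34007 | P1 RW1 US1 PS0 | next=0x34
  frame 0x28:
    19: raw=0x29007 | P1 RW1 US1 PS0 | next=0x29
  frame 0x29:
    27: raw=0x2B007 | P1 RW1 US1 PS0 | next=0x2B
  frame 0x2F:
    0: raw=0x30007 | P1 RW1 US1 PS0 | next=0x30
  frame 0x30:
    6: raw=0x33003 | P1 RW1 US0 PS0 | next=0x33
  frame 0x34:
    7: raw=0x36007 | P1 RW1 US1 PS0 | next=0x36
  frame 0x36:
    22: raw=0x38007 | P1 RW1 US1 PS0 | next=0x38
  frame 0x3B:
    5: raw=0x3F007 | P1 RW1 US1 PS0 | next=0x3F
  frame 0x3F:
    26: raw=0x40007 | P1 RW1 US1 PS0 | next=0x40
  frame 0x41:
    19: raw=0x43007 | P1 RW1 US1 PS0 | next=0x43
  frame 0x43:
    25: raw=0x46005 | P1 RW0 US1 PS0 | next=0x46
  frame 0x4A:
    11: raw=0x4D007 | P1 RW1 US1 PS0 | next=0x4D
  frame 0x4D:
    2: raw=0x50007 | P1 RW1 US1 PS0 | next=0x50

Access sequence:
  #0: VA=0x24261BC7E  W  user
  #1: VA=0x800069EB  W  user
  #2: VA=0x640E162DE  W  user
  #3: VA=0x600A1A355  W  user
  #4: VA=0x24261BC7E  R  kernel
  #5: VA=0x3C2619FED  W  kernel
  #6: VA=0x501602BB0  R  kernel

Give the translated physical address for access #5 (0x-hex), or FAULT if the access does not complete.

Walk each access:
#0 VA=0x24261BC7E (w,user):
  L0: frame=0x27 idx=9 entry=0x28007 [P=1 RW=1 US=1 PS=0]
  L1: frame=0x28 idx=19 entry=0x29007 [P=1 RW=1 US=1 PS=0]
  L2: frame=0x29 idx=27 entry=0x2B007 [P=1 RW=1 US=1 PS=0]
  ⇒ phys 0x2BC7E  [3 reads]
#1 VA=0x800069EB (w,user):
  L0: frame=0x27 idx=2 entry=0x2F007 [P=1 RW=1 US=1 PS=0]
  L1: frame=0x2F idx=0 entry=0x30007 [P=1 RW=1 US=1 PS=0]
  L2: frame=0x30 idx=6 entry=0x33003 [P=1 RW=1 US=0 PS=0]
  ⇒ fault: PROTECTION_VIOLATION  — 3 lookups
#2 VA=0x640E162DE (w,user):
  L0: frame=0x27 idx=25 entry=0x34007 [P=1 RW=1 US=1 PS=0]
  L1: frame=0x34 idx=7 entry=0x36007 [P=1 RW=1 US=1 PS=0]
  L2: frame=0x36 idx=22 entry=0x38007 [P=1 RW=1 US=1 PS=0]
  ⇒ phys 0x382DE  [3 reads]
#3 VA=0x600A1A355 (w,user):
  L0: frame=0x27 idx=24 entry=0x3B007 [P=1 RW=1 US=1 PS=0]
  L1: frame=0x3B idx=5 entry=0x3F007 [P=1 RW=1 US=1 PS=0]
  L2: frame=0x3F idx=26 entry=0x40007 [P=1 RW=1 US=1 PS=0]
  ⇒ phys 0x40355  [3 reads]
#4 VA=0x24261BC7E (r,kernel):
  TLB hit vpn=0x24261B → PA=0x2BC7E
#5 VA=0x3C2619FED (w,kernel):
  L0: frame=0x27 idx=15 entry=0x41007 [P=1 RW=1 US=1 PS=0]
  L1: frame=0x41 idx=19 entry=0x43007 [P=1 RW=1 US=1 PS=0]
  L2: frame=0x43 idx=25 entry=0x46005 [P=1 RW=0 US=1 PS=0]
  ⇒ fault: PROTECTION_VIOLATION  — 3 lookups
#6 VA=0x501602BB0 (r,kernel):
  L0: frame=0x27 idx=20 entry=0x4A007 [P=1 RW=1 US=1 PS=0]
  L1: frame=0x4A idx=11 entry=0x4D007 [P=1 RW=1 US=1 PS=0]
  L2: frame=0x4D idx=2 entry=0x50007 [P=1 RW=1 US=1 PS=0]
  ⇒ phys 0x50BB0  [3 reads]

Access #5 PA: FAULT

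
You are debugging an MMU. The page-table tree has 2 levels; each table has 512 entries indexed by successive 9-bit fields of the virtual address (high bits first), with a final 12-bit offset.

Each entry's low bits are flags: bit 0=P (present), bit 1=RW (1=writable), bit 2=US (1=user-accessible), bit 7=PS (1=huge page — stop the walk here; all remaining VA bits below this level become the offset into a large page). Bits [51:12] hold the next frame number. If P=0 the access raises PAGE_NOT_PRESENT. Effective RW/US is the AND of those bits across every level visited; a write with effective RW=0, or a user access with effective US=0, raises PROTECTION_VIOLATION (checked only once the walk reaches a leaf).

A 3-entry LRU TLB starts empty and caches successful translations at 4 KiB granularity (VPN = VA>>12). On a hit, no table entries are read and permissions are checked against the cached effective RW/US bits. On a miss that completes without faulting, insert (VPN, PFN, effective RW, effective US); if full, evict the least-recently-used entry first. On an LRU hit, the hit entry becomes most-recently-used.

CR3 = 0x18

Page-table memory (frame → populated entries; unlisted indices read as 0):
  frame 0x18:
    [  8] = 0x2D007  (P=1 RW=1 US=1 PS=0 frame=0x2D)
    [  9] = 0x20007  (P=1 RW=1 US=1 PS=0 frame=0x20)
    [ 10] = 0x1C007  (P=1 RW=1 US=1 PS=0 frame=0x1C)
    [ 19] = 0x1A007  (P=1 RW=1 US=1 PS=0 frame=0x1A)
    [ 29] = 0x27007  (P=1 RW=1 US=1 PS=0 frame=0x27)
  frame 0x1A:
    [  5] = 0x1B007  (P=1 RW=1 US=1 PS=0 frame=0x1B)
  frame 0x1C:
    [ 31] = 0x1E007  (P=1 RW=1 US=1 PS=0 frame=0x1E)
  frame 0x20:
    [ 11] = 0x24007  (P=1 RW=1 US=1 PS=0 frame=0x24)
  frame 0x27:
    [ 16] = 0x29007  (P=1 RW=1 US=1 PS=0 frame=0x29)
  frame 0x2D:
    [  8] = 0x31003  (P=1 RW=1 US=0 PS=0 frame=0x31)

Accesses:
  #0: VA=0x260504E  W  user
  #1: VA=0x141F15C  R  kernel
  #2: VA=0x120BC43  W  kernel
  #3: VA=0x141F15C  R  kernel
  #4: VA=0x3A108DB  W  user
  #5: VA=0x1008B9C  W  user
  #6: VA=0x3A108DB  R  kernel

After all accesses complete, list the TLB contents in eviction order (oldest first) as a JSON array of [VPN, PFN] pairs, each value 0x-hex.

Trace:
#0 VA=0x260504E (w,user):
  L0: frame=0x18 idx=19 entry=0x1A007 [P=1 RW=1 US=1 PS=0]
  L1: frame=0x1A idx=5 entry=0x1B007 [P=1 RW=1 US=1 PS=0]
  → PA=0x1B04E  (2 entries read)
#1 VA=0x141F15C (r,kernel):
  L0: frame=0x18 idx=10 entry=0x1C007 [P=1 RW=1 US=1 PS=0]
  L1: frame=0x1C idx=31 entry=0x1E007 [P=1 RW=1 US=1 PS=0]
  → PA=0x1E15C  (2 entries read)
#2 VA=0x120BC43 (w,kernel):
  L0: frame=0x18 idx=9 entry=0x20007 [P=1 RW=1 US=1 PS=0]
  L1: frame=0x20 idx=11 entry=0x24007 [P=1 RW=1 US=1 PS=0]
  → PA=0x24C43  (2 entries read)
#3 VA=0x141F15C (r,kernel):
  TLB hit vpn=0x141F → PA=0x1E15C
#4 VA=0x3A108DB (w,user):
  L0: frame=0x18 idx=29 entry=0x27007 [P=1 RW=1 US=1 PS=0]
  L1: frame=0x27 idx=16 entry=0x29007 [P=1 RW=1 US=1 PS=0]
  → PA=0x298DB  (2 entries read)
#5 VA=0x1008B9C (w,user):
  L0: frame=0x18 idx=8 entry=0x2D007 [P=1 RW=1 US=1 PS=0]
  L1: frame=0x2D idx=8 entry=0x31003 [P=1 RW=1 US=0 PS=0]
  ✗ PROTECTION_VIOLATION  [2 reads]
#6 VA=0x3A108DB (r,kernel):
  TLB hit vpn=0x3A10 → PA=0x298DB

TLB: [["0x120B", "0x24"], ["0x141F", "0x1E"], ["0x3A10", "0x29"]]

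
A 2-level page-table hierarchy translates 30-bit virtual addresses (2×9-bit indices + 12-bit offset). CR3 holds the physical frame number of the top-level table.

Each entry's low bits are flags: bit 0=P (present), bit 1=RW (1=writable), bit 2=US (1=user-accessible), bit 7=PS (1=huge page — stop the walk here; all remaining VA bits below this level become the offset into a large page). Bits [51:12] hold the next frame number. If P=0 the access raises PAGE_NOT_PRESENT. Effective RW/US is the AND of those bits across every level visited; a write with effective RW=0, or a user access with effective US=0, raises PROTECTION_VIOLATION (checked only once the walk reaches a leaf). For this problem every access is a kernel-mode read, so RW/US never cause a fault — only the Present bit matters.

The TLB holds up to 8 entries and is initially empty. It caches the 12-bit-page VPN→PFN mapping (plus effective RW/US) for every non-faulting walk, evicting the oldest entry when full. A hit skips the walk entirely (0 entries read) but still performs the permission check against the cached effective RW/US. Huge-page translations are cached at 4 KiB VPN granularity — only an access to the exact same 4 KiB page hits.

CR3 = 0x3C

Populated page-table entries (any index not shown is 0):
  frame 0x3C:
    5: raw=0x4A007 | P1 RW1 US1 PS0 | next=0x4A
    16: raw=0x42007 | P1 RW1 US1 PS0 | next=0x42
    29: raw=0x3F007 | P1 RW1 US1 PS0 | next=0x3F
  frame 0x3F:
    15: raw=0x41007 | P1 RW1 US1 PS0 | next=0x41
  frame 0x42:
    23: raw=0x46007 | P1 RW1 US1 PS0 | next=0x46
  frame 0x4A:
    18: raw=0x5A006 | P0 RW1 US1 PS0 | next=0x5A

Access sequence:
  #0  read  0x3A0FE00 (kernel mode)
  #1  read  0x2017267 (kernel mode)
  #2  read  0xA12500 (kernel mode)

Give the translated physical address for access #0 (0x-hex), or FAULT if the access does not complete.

Per-access translation:
#0 VA=0x3A0FE00 (r,kernel):
  lvl0: tbl 0x3C, slot 29 ⇒ 0x3F007 (P1/RW1/US1/PS0)
  lvl1: tbl 0x3F, slot 15 ⇒ 0x41007 (P1/RW1/US1/PS0)
  ⇒ phys 0x41E00  [2 reads]
#1 VA=0x2017267 (r,kernel):
  lvl0: tbl 0x3C, slot 16 ⇒ 0x42007 (P1/RW1/US1/PS0)
  lvl1: tbl 0x42, slot 23 ⇒ 0x46007 (P1/RW1/US1/PS0)
  ⇒ phys 0x46267  [2 reads]
#2 VA=0xA12500 (r,kernel):
  lvl0: tbl 0x3C, slot 5 ⇒ 0x4A007 (P1/RW1/US1/PS0)
  lvl1: tbl 0x4A, slot 18 ⇒ 0x5A006 (P0/RW1/US1/PS0)
  → PAGE_NOT_PRESENT  (2 entries read)

Access #0 PA: 0x41E00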